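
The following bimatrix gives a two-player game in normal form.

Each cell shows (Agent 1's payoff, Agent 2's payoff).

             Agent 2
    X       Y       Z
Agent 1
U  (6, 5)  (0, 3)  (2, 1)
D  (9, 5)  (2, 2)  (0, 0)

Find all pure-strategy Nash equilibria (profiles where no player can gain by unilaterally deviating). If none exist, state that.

Pure NE: (D, X)

Agent 1 against X: payoffs 6, 9 → best response D.
Agent 1 against Y: payoffs 0, 2 → best response D.
Agent 1 against Z: payoffs 2, 0 → best response U.
Agent 2 against U: payoffs 5, 3, 1 → best response X.
Agent 2 against D: payoffs 5, 2, 0 → best response X.
Mutual best responses: (D, X).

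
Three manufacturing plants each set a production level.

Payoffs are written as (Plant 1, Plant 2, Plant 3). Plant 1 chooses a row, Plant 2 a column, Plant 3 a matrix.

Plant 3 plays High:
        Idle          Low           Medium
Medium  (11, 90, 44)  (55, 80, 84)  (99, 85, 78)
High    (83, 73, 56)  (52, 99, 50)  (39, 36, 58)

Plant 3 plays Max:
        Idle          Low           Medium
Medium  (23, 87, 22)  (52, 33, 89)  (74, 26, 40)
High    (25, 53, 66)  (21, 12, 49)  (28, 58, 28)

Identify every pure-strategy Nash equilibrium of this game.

none

(Medium, Idle, High): Plant 1 can switch to High (11 → 83). Not NE.
(Medium, Idle, Max): Plant 1 can switch to High (23 → 25). Not NE.
(Medium, Low, High): Plant 2 can switch to Idle (80 → 90). Not NE.
(Medium, Low, Max): Plant 2 can switch to Idle (33 → 87). Not NE.
(Medium, Medium, High): Plant 2 can switch to Idle (85 → 90). Not NE.
(Medium, Medium, Max): Plant 2 can switch to Idle (26 → 87). Not NE.
(High, Idle, High): Plant 2 can switch to Low (73 → 99). Not NE.
(High, Idle, Max): Plant 2 can switch to Medium (53 → 58). Not NE.
(High, Low, High): Plant 1 can switch to Medium (52 → 55). Not NE.
(High, Low, Max): Plant 1 can switch to Medium (21 → 52). Not NE.
(High, Medium, High): Plant 1 can switch to Medium (39 → 99). Not NE.
(High, Medium, Max): Plant 1 can switch to Medium (28 → 74). Not NE.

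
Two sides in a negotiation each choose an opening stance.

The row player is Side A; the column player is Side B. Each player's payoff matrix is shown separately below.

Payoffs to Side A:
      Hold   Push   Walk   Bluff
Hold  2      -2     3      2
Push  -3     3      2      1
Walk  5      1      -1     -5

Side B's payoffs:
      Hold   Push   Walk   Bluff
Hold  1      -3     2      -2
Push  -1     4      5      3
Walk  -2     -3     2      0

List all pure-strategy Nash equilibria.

(Hold, Walk)

Mark each player's best response to every combination of opponents' strategies; a profile where every player is best-responding is a pure Nash equilibrium.
Side A against Hold: payoffs 2, -3, 5 → best response Walk.
Side A against Push: payoffs -2, 3, 1 → best response Push.
Side A against Walk: payoffs 3, 2, -1 → best response Hold.
Side A against Bluff: payoffs 2, 1, -5 → best response Hold.
Side B against Hold: payoffs 1, -3, 2, -2 → best response Walk.
Side B against Push: payoffs -1, 4, 5, 3 → best response Walk.
Side B against Walk: payoffs -2, -3, 2, 0 → best response Walk.
Mutual best responses: (Hold, Walk).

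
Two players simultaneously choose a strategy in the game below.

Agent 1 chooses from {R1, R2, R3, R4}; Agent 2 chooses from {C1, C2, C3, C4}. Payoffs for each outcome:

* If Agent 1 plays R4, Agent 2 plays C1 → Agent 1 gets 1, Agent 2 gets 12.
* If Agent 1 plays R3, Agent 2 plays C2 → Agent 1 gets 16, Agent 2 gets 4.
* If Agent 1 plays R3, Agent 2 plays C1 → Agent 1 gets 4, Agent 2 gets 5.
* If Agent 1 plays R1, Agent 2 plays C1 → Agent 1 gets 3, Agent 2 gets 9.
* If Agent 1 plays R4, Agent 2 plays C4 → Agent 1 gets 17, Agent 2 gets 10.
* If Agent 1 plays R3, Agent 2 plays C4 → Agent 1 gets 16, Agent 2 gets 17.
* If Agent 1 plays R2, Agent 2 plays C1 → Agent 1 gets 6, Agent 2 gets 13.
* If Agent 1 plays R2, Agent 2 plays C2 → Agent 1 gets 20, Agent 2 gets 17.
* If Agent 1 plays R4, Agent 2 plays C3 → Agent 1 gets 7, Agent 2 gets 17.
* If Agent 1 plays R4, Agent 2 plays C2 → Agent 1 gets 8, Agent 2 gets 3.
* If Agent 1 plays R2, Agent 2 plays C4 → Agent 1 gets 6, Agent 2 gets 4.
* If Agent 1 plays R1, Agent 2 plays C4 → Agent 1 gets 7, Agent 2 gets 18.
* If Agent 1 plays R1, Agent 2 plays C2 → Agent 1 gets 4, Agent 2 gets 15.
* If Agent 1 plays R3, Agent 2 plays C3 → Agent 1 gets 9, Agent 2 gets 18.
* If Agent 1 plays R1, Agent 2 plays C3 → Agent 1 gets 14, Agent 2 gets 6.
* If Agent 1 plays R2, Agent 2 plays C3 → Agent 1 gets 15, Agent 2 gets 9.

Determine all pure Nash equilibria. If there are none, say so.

Pure NE: (R2, C2)

Agent 1 against C1: payoffs 3, 6, 4, 1 → best response R2.
Agent 1 against C2: payoffs 4, 20, 16, 8 → best response R2.
Agent 1 against C3: payoffs 14, 15, 9, 7 → best response R2.
Agent 1 against C4: payoffs 7, 6, 16, 17 → best response R4.
Agent 2 against R1: payoffs 9, 15, 6, 18 → best response C4.
Agent 2 against R2: payoffs 13, 17, 9, 4 → best response C2.
Agent 2 against R3: payoffs 5, 4, 18, 17 → best response C3.
Agent 2 against R4: payoffs 12, 3, 17, 10 → best response C3.
Mutual best responses: (R2, C2).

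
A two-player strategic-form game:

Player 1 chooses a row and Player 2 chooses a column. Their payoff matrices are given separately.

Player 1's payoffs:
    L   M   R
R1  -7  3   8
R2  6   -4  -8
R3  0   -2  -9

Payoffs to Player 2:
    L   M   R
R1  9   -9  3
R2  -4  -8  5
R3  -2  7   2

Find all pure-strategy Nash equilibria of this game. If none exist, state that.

none

Player 1 against L: payoffs -7, 6, 0 → best response R2.
Player 1 against M: payoffs 3, -4, -2 → best response R1.
Player 1 against R: payoffs 8, -8, -9 → best response R1.
Player 2 against R1: payoffs 9, -9, 3 → best response L.
Player 2 against R2: payoffs -4, -8, 5 → best response R.
Player 2 against R3: payoffs -2, 7, 2 → best response M.
No profile is a mutual best response for all players.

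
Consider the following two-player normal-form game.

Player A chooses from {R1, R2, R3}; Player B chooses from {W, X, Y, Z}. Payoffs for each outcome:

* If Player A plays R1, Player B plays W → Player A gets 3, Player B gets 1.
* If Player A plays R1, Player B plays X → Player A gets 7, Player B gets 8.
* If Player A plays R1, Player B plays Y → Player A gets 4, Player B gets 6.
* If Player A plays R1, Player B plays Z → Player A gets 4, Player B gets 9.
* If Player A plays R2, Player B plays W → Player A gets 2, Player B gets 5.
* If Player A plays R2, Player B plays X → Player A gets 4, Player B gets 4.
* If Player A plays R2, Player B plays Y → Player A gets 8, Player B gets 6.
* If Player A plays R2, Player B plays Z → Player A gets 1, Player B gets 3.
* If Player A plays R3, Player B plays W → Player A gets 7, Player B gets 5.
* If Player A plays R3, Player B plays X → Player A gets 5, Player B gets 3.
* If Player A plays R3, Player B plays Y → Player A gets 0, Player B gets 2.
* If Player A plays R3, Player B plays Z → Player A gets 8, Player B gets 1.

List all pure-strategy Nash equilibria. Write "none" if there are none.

For each player, find the best response to each opponent profile; mutual best responses are the pure NE.
Player A against W: payoffs 3, 2, 7 → best response R3.
Player A against X: payoffs 7, 4, 5 → best response R1.
Player A against Y: payoffs 4, 8, 0 → best response R2.
Player A against Z: payoffs 4, 1, 8 → best response R3.
Player B against R1: payoffs 1, 8, 6, 9 → best response Z.
Player B against R2: payoffs 5, 4, 6, 3 → best response Y.
Player B against R3: payoffs 5, 3, 2, 1 → best response W.
Mutual best responses: (R2, Y); (R3, W).

The pure Nash equilibria are (R2, Y); (R3, W).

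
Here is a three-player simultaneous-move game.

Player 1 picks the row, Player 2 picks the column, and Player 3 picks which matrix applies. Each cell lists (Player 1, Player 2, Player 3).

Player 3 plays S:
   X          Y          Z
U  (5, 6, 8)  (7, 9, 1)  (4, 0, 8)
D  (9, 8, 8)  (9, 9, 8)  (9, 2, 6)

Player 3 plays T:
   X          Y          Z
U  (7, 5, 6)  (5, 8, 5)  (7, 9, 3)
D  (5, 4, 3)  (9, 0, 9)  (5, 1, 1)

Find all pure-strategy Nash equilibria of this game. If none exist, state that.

none

Check each profile: it is a Nash equilibrium iff no player can strictly gain by switching unilaterally.
(U, X, S): Player 1 can switch to D (5 → 9). Not NE.
(U, X, T): Player 2 can switch to Y (5 → 8). Not NE.
(U, Y, S): Player 1 can switch to D (7 → 9). Not NE.
(U, Y, T): Player 1 can switch to D (5 → 9). Not NE.
(U, Z, S): Player 1 can switch to D (4 → 9). Not NE.
(U, Z, T): Player 3 can switch to S (3 → 8). Not NE.
(D, X, S): Player 2 can switch to Y (8 → 9). Not NE.
(D, X, T): Player 1 can switch to U (5 → 7). Not NE.
(The remaining 4 profiles each have a profitable deviation by the same check.)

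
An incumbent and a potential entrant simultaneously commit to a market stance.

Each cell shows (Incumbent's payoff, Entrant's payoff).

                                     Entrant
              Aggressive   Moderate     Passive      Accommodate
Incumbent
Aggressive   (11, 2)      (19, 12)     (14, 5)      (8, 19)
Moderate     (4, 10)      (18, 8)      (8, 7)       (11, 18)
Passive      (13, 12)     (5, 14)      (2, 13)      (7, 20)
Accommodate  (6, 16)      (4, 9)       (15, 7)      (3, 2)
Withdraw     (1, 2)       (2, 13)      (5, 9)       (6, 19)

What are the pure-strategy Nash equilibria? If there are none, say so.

Pure NE: (Moderate, Accommodate)

For each player, find the best response to each opponent profile; mutual best responses are the pure NE.
Incumbent against Aggressive: payoffs 11, 4, 13, 6, 1 → best response Passive.
Incumbent against Moderate: payoffs 19, 18, 5, 4, 2 → best response Aggressive.
Incumbent against Passive: payoffs 14, 8, 2, 15, 5 → best response Accommodate.
Incumbent against Accommodate: payoffs 8, 11, 7, 3, 6 → best response Moderate.
Entrant against Aggressive: payoffs 2, 12, 5, 19 → best response Accommodate.
Entrant against Moderate: payoffs 10, 8, 7, 18 → best response Accommodate.
Entrant against Passive: payoffs 12, 14, 13, 20 → best response Accommodate.
Entrant against Accommodate: payoffs 16, 9, 7, 2 → best response Aggressive.
Entrant against Withdraw: payoffs 2, 13, 9, 19 → best response Accommodate.
Mutual best responses: (Moderate, Accommodate).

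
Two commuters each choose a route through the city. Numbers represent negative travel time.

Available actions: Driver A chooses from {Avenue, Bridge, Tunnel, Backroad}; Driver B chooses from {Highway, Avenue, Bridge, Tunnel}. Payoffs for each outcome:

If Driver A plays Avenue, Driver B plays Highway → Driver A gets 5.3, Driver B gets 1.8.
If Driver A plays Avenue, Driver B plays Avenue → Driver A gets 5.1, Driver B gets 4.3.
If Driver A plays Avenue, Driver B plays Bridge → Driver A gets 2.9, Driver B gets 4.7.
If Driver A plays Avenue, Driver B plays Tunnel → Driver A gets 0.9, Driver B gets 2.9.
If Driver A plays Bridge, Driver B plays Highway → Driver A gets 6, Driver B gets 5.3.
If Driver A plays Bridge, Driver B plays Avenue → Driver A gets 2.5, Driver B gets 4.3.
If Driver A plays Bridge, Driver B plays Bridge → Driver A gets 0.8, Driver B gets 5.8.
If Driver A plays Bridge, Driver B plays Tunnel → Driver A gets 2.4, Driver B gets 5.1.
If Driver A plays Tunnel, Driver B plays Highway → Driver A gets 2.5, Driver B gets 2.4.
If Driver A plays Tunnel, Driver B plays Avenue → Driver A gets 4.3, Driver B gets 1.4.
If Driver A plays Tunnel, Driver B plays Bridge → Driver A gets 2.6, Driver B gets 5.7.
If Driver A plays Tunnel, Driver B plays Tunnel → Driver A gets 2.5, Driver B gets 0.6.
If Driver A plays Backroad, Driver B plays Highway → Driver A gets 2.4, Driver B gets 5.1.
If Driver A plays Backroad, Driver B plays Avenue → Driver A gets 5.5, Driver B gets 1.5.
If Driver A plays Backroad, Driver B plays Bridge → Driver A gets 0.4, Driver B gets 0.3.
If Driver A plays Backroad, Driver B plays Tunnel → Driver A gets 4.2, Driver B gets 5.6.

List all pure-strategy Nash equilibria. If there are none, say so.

Pure-strategy Nash equilibria: (Avenue, Bridge) and (Backroad, Tunnel)

(Avenue, Highway): Driver A can switch to Bridge (5.3 → 6). Not NE.
(Avenue, Avenue): Driver A can switch to Backroad (5.1 → 5.5). Not NE.
(Avenue, Bridge): Driver A gets 2.9, best alternative 2.6; Driver B gets 4.7, best alternative 4.3. No profitable deviation — NE.
(Avenue, Tunnel): Driver A can switch to Bridge (0.9 → 2.4). Not NE.
(Bridge, Highway): Driver B can switch to Bridge (5.3 → 5.8). Not NE.
(Bridge, Avenue): Driver A can switch to Avenue (2.5 → 5.1). Not NE.
(Bridge, Bridge): Driver A can switch to Avenue (0.8 → 2.9). Not NE.
(Bridge, Tunnel): Driver A can switch to Tunnel (2.4 → 2.5). Not NE.
(Tunnel, Highway): Driver A can switch to Avenue (2.5 → 5.3). Not NE.
(Tunnel, Avenue): Driver A can switch to Avenue (4.3 → 5.1). Not NE.
(Tunnel, Bridge): Driver A can switch to Avenue (2.6 → 2.9). Not NE.
(Backroad, Tunnel): Driver A gets 4.2, best alternative 2.5; Driver B gets 5.6, best alternative 5.1. No profitable deviation — NE.
(The remaining 4 profiles each have a profitable deviation by the same check.)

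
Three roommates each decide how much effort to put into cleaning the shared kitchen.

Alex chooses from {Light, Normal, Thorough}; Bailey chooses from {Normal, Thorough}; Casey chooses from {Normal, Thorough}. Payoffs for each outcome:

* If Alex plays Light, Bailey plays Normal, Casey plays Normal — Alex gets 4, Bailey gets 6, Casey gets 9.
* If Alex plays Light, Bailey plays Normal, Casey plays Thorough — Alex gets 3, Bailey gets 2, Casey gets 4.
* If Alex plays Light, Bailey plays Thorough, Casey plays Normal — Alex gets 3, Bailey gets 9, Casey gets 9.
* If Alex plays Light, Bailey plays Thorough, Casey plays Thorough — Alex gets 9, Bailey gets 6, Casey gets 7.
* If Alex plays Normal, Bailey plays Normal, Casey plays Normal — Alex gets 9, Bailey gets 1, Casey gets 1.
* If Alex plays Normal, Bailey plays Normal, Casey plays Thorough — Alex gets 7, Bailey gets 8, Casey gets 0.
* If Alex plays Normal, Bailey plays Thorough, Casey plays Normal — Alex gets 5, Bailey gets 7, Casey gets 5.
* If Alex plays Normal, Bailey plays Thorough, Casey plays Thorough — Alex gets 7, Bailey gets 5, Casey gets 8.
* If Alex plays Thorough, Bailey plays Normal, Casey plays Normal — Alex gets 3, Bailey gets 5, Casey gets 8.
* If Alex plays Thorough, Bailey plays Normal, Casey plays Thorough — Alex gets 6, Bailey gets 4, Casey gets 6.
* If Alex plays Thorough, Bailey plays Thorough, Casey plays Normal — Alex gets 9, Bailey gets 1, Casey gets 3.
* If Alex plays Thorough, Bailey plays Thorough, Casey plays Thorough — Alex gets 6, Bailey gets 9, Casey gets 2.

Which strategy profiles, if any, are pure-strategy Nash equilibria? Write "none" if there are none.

For each player, find the best response to each opponent profile; mutual best responses are the pure NE.
Alex against (Normal, Normal): payoffs 4, 9, 3 → best response Normal.
Alex against (Normal, Thorough): payoffs 3, 7, 6 → best response Normal.
Alex against (Thorough, Normal): payoffs 3, 5, 9 → best response Thorough.
Alex against (Thorough, Thorough): payoffs 9, 7, 6 → best response Light.
Bailey against (Light, Normal): payoffs 6, 9 → best response Thorough.
Bailey against (Light, Thorough): payoffs 2, 6 → best response Thorough.
Bailey against (Normal, Normal): payoffs 1, 7 → best response Thorough.
Bailey against (Normal, Thorough): payoffs 8, 5 → best response Normal.
Bailey against (Thorough, Normal): payoffs 5, 1 → best response Normal.
Bailey against (Thorough, Thorough): payoffs 4, 9 → best response Thorough.
Casey against (Light, Normal): payoffs 9, 4 → best response Normal.
Casey against (Light, Thorough): payoffs 9, 7 → best response Normal.
Casey against (Normal, Normal): payoffs 1, 0 → best response Normal.
Casey against (Normal, Thorough): payoffs 5, 8 → best response Thorough.
Casey against (Thorough, Normal): payoffs 8, 6 → best response Normal.
Casey against (Thorough, Thorough): payoffs 3, 2 → best response Normal.
No profile is a mutual best response for all players.

No pure-strategy Nash equilibrium.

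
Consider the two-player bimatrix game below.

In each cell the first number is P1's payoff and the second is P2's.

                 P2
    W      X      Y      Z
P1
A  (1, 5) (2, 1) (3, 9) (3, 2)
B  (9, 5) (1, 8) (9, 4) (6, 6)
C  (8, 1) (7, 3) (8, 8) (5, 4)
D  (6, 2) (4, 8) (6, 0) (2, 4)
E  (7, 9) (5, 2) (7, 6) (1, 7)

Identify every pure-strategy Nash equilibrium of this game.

For each player, find the best response to each opponent profile; mutual best responses are the pure NE.
P1 against W: payoffs 1, 9, 8, 6, 7 → best response B.
P1 against X: payoffs 2, 1, 7, 4, 5 → best response C.
P1 against Y: payoffs 3, 9, 8, 6, 7 → best response B.
P1 against Z: payoffs 3, 6, 5, 2, 1 → best response B.
P2 against A: payoffs 5, 1, 9, 2 → best response Y.
P2 against B: payoffs 5, 8, 4, 6 → best response X.
P2 against C: payoffs 1, 3, 8, 4 → best response Y.
P2 against D: payoffs 2, 8, 0, 4 → best response X.
P2 against E: payoffs 9, 2, 6, 7 → best response W.
No profile is a mutual best response for all players.

No pure-strategy Nash equilibrium.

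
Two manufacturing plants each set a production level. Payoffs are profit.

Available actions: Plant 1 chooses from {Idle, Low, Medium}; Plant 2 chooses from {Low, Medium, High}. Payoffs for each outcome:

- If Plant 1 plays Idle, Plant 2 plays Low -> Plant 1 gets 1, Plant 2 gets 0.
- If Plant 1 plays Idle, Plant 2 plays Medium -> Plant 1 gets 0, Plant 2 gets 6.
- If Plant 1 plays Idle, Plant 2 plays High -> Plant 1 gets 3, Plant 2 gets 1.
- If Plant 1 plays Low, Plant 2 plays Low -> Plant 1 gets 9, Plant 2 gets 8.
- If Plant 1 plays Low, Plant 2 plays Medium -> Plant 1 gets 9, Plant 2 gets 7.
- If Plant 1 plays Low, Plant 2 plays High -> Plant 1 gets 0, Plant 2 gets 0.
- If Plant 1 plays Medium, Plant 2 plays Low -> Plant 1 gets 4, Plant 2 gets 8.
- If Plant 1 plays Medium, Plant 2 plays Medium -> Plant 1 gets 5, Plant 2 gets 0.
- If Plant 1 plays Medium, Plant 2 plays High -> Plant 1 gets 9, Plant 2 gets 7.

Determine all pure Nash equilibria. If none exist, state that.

Mark each player's best response to every combination of opponents' strategies; a profile where every player is best-responding is a pure Nash equilibrium.
Plant 1 against Low: payoffs 1, 9, 4 → best response Low.
Plant 1 against Medium: payoffs 0, 9, 5 → best response Low.
Plant 1 against High: payoffs 3, 0, 9 → best response Medium.
Plant 2 against Idle: payoffs 0, 6, 1 → best response Medium.
Plant 2 against Low: payoffs 8, 7, 0 → best response Low.
Plant 2 against Medium: payoffs 8, 0, 7 → best response Low.
Mutual best responses: (Low, Low).

The unique pure-strategy Nash equilibrium is (Low, Low).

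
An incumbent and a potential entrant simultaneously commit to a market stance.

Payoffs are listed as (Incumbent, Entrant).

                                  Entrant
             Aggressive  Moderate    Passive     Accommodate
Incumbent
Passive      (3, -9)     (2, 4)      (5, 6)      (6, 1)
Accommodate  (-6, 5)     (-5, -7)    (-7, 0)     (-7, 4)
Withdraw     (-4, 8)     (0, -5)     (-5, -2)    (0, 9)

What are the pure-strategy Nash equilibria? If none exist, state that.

(Passive, Passive)

Incumbent against Aggressive: payoffs 3, -6, -4 → best response Passive.
Incumbent against Moderate: payoffs 2, -5, 0 → best response Passive.
Incumbent against Passive: payoffs 5, -7, -5 → best response Passive.
Incumbent against Accommodate: payoffs 6, -7, 0 → best response Passive.
Entrant against Passive: payoffs -9, 4, 6, 1 → best response Passive.
Entrant against Accommodate: payoffs 5, -7, 0, 4 → best response Aggressive.
Entrant against Withdraw: payoffs 8, -5, -2, 9 → best response Accommodate.
Mutual best responses: (Passive, Passive).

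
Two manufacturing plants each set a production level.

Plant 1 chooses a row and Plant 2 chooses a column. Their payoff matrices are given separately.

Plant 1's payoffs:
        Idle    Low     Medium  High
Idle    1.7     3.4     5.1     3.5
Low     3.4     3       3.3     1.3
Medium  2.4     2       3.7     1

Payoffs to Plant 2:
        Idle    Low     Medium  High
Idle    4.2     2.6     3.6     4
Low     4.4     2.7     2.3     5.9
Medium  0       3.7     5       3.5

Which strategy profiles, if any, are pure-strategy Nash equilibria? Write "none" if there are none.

No pure-strategy Nash equilibrium.

Plant 1 against Idle: payoffs 1.7, 3.4, 2.4 → best response Low.
Plant 1 against Low: payoffs 3.4, 3, 2 → best response Idle.
Plant 1 against Medium: payoffs 5.1, 3.3, 3.7 → best response Idle.
Plant 1 against High: payoffs 3.5, 1.3, 1 → best response Idle.
Plant 2 against Idle: payoffs 4.2, 2.6, 3.6, 4 → best response Idle.
Plant 2 against Low: payoffs 4.4, 2.7, 2.3, 5.9 → best response High.
Plant 2 against Medium: payoffs 0, 3.7, 5, 3.5 → best response Medium.
No profile is a mutual best response for all players.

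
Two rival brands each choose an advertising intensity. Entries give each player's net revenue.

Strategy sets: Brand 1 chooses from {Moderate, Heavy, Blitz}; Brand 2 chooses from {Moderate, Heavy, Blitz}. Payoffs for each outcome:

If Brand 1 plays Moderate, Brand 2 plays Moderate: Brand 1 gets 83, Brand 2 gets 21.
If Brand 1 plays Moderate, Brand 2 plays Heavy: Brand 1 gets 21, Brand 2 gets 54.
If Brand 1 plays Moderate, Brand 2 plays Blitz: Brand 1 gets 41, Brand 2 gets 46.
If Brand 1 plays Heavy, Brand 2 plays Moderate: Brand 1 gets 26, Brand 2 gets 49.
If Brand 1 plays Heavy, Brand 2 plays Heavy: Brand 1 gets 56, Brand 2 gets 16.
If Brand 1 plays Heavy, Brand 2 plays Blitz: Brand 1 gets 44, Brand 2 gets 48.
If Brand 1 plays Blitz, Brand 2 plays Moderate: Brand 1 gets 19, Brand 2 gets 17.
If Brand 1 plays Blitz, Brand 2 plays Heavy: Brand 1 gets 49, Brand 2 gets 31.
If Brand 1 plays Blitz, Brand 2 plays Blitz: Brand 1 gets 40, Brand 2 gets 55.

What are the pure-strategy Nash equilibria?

There is no pure-strategy Nash equilibrium.

Brand 1 against Moderate: payoffs 83, 26, 19 → best response Moderate.
Brand 1 against Heavy: payoffs 21, 56, 49 → best response Heavy.
Brand 1 against Blitz: payoffs 41, 44, 40 → best response Heavy.
Brand 2 against Moderate: payoffs 21, 54, 46 → best response Heavy.
Brand 2 against Heavy: payoffs 49, 16, 48 → best response Moderate.
Brand 2 against Blitz: payoffs 17, 31, 55 → best response Blitz.
No profile is a mutual best response for all players.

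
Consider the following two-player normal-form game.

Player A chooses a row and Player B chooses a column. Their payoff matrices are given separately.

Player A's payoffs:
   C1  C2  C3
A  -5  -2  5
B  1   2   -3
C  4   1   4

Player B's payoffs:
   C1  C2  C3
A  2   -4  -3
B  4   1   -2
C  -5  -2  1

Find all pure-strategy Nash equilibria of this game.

This game has no pure Nash equilibrium.

Player A against C1: payoffs -5, 1, 4 → best response C.
Player A against C2: payoffs -2, 2, 1 → best response B.
Player A against C3: payoffs 5, -3, 4 → best response A.
Player B against A: payoffs 2, -4, -3 → best response C1.
Player B against B: payoffs 4, 1, -2 → best response C1.
Player B against C: payoffs -5, -2, 1 → best response C3.
No profile is a mutual best response for all players.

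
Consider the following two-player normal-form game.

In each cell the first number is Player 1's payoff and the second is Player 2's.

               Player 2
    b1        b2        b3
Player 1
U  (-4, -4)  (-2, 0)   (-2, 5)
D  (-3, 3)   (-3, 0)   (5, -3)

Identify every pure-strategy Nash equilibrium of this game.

Mark each player's best response to every combination of opponents' strategies; a profile where every player is best-responding is a pure Nash equilibrium.
Player 1 against b1: payoffs -4, -3 → best response D.
Player 1 against b2: payoffs -2, -3 → best response U.
Player 1 against b3: payoffs -2, 5 → best response D.
Player 2 against U: payoffs -4, 0, 5 → best response b3.
Player 2 against D: payoffs 3, 0, -3 → best response b1.
Mutual best responses: (D, b1).

The unique pure-strategy Nash equilibrium is (D, b1).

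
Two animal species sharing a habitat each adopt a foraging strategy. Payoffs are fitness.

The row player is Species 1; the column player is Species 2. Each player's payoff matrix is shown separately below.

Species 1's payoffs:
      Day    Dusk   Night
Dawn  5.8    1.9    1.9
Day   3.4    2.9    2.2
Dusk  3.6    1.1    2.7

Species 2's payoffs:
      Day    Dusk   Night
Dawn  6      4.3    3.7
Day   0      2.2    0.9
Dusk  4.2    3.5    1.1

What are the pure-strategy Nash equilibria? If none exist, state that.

(Dawn, Day); (Day, Dusk)

Check each profile: it is a Nash equilibrium iff no player can strictly gain by switching unilaterally.
(Dawn, Day): Species 1 gets 5.8, best alternative 3.6; Species 2 gets 6, best alternative 4.3. No profitable deviation — NE.
(Dawn, Dusk): Species 1 can switch to Day (1.9 → 2.9). Not NE.
(Dawn, Night): Species 1 can switch to Day (1.9 → 2.2). Not NE.
(Day, Day): Species 1 can switch to Dawn (3.4 → 5.8). Not NE.
(Day, Dusk): Species 1 gets 2.9, best alternative 1.9; Species 2 gets 2.2, best alternative 0.9. No profitable deviation — NE.
(Day, Night): Species 1 can switch to Dusk (2.2 → 2.7). Not NE.
(Dusk, Day): Species 1 can switch to Dawn (3.6 → 5.8). Not NE.
(Dusk, Dusk): Species 1 can switch to Dawn (1.1 → 1.9). Not NE.
(Dusk, Night): Species 2 can switch to Day (1.1 → 4.2). Not NE.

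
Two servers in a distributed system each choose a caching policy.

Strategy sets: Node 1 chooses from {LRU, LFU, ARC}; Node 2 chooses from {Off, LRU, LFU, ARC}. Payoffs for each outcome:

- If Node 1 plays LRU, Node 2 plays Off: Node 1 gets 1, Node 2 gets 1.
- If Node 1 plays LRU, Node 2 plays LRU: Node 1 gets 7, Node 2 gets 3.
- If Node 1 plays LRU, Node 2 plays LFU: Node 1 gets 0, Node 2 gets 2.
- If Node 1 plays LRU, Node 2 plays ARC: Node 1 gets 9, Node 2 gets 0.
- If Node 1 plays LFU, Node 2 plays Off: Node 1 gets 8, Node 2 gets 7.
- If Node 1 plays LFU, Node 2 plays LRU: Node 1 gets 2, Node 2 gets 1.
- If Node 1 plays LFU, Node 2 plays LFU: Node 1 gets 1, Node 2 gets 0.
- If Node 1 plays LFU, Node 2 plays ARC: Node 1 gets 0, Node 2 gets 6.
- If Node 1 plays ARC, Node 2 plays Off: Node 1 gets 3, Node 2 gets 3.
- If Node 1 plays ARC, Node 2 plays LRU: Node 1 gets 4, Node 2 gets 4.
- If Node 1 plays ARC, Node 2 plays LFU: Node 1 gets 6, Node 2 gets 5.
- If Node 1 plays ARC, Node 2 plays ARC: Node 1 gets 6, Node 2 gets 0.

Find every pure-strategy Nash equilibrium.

(LRU, LRU); (LFU, Off); (ARC, LFU)

For each player, find the best response to each opponent profile; mutual best responses are the pure NE.
Node 1 against Off: payoffs 1, 8, 3 → best response LFU.
Node 1 against LRU: payoffs 7, 2, 4 → best response LRU.
Node 1 against LFU: payoffs 0, 1, 6 → best response ARC.
Node 1 against ARC: payoffs 9, 0, 6 → best response LRU.
Node 2 against LRU: payoffs 1, 3, 2, 0 → best response LRU.
Node 2 against LFU: payoffs 7, 1, 0, 6 → best response Off.
Node 2 against ARC: payoffs 3, 4, 5, 0 → best response LFU.
Mutual best responses: (LRU, LRU); (LFU, Off); (ARC, LFU).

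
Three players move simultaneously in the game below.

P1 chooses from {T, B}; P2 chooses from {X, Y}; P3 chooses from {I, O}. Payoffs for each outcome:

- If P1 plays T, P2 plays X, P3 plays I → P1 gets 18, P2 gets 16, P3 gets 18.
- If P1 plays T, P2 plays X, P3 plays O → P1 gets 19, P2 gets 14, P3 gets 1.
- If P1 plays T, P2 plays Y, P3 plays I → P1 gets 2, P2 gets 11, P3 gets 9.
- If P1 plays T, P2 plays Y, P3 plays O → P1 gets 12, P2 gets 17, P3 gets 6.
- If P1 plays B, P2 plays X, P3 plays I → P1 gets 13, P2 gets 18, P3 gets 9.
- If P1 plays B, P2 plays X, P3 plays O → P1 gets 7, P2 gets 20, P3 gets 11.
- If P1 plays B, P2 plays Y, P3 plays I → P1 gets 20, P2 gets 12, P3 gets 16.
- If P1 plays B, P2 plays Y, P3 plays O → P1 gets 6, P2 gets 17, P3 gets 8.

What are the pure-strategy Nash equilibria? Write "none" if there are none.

Check each profile: it is a Nash equilibrium iff no player can strictly gain by switching unilaterally.
(T, X, I): P1 gets 18, best alternative 13; P2 gets 16, best alternative 11; P3 gets 18, best alternative 1. No profitable deviation — NE.
(T, X, O): P2 can switch to Y (14 → 17). Not NE.
(T, Y, I): P1 can switch to B (2 → 20). Not NE.
(T, Y, O): P3 can switch to I (6 → 9). Not NE.
(B, X, I): P1 can switch to T (13 → 18). Not NE.
(B, X, O): P1 can switch to T (7 → 19). Not NE.
(B, Y, I): P2 can switch to X (12 → 18). Not NE.
(The remaining 1 profile has a profitable deviation by the same check.)

The unique pure-strategy Nash equilibrium is (T, X, I).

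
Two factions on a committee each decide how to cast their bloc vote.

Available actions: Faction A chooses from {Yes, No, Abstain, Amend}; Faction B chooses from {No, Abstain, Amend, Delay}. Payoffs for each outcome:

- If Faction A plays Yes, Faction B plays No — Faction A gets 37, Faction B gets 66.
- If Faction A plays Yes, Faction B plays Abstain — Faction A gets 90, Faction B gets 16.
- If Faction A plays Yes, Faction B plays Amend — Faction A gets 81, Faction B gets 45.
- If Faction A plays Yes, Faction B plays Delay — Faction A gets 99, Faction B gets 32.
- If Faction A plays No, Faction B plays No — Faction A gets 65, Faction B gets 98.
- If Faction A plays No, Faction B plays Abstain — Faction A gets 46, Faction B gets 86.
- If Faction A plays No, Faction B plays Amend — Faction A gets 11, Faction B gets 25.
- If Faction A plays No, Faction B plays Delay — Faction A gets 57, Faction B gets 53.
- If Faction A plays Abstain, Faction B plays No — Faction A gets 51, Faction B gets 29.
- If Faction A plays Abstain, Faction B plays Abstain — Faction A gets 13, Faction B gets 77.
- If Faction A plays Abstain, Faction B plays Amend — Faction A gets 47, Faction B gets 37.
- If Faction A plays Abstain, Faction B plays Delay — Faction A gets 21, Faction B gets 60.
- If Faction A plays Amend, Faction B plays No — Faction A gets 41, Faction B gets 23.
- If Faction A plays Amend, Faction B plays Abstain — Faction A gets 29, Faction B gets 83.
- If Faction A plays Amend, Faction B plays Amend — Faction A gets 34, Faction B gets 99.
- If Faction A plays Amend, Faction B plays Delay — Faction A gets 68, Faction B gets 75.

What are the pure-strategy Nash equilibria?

The unique pure-strategy Nash equilibrium is (No, No).

(Yes, No): Faction A can switch to No (37 → 65). Not NE.
(Yes, Abstain): Faction B can switch to No (16 → 66). Not NE.
(Yes, Amend): Faction B can switch to No (45 → 66). Not NE.
(Yes, Delay): Faction B can switch to No (32 → 66). Not NE.
(No, No): Faction A gets 65, best alternative 51; Faction B gets 98, best alternative 86. No profitable deviation — NE.
(No, Abstain): Faction A can switch to Yes (46 → 90). Not NE.
(No, Amend): Faction A can switch to Yes (11 → 81). Not NE.
(No, Delay): Faction A can switch to Yes (57 → 99). Not NE.
(Abstain, No): Faction A can switch to No (51 → 65). Not NE.
(The remaining 7 profiles each have a profitable deviation by the same check.)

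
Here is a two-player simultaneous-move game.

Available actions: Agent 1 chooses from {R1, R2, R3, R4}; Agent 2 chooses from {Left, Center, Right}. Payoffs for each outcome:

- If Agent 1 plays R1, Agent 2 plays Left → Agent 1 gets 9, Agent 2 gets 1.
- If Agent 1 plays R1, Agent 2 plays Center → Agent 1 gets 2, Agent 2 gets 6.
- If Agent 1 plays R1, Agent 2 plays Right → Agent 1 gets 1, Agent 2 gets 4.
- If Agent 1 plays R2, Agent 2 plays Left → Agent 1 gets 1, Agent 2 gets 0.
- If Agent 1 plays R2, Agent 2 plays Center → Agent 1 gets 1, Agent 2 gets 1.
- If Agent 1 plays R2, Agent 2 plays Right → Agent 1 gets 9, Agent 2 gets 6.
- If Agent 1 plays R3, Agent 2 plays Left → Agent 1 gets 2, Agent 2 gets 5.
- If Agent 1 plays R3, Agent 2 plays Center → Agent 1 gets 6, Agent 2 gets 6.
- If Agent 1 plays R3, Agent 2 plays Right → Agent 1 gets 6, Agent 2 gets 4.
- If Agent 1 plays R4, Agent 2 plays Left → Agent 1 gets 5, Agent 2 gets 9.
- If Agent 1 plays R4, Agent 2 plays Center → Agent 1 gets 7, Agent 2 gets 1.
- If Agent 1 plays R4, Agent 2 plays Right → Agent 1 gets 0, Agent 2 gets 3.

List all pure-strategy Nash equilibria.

(R1, Left): Agent 2 can switch to Center (1 → 6). Not NE.
(R1, Center): Agent 1 can switch to R3 (2 → 6). Not NE.
(R1, Right): Agent 1 can switch to R2 (1 → 9). Not NE.
(R2, Left): Agent 1 can switch to R1 (1 → 9). Not NE.
(R2, Center): Agent 1 can switch to R1 (1 → 2). Not NE.
(R2, Right): Agent 1 gets 9, best alternative 6; Agent 2 gets 6, best alternative 1. No profitable deviation — NE.
(R3, Left): Agent 1 can switch to R1 (2 → 9). Not NE.
(R3, Center): Agent 1 can switch to R4 (6 → 7). Not NE.
(R3, Right): Agent 1 can switch to R2 (6 → 9). Not NE.
(R4, Left): Agent 1 can switch to R1 (5 → 9). Not NE.
(R4, Center): Agent 2 can switch to Left (1 → 9). Not NE.
(The remaining 1 profile has a profitable deviation by the same check.)

(R2, Right)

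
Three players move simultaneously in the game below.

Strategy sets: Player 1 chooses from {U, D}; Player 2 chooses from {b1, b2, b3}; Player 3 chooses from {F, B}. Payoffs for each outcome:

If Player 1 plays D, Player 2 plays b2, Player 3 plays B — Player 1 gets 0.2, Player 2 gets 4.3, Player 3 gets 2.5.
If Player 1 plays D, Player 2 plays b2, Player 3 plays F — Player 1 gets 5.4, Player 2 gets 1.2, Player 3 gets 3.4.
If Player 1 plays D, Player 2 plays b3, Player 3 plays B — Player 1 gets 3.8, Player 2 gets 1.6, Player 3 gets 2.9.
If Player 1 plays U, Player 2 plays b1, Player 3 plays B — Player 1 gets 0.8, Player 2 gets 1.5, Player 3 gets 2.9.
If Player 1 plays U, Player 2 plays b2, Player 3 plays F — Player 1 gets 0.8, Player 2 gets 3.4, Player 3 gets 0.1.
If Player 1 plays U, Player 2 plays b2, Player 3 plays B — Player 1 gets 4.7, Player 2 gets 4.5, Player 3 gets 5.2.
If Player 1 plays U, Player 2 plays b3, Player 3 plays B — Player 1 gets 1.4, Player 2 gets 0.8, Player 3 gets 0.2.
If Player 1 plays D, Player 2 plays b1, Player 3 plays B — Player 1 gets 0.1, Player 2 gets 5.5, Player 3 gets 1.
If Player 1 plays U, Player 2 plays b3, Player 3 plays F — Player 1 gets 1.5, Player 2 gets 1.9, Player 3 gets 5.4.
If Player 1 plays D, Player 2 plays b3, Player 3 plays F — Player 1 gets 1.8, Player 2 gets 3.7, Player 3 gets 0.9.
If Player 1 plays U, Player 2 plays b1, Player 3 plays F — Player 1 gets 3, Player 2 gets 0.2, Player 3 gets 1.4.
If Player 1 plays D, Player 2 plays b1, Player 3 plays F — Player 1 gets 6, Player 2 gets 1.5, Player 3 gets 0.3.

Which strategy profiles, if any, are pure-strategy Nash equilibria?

Pure NE: (U, b2, B)

(U, b1, F): Player 1 can switch to D (3 → 6). Not NE.
(U, b1, B): Player 2 can switch to b2 (1.5 → 4.5). Not NE.
(U, b2, F): Player 1 can switch to D (0.8 → 5.4). Not NE.
(U, b2, B): Player 1 gets 4.7, best alternative 0.2; Player 2 gets 4.5, best alternative 1.5; Player 3 gets 5.2, best alternative 0.1. No profitable deviation — NE.
(U, b3, F): Player 1 can switch to D (1.5 → 1.8). Not NE.
(U, b3, B): Player 1 can switch to D (1.4 → 3.8). Not NE.
(D, b1, F): Player 2 can switch to b3 (1.5 → 3.7). Not NE.
(The remaining 5 profiles each have a profitable deviation by the same check.)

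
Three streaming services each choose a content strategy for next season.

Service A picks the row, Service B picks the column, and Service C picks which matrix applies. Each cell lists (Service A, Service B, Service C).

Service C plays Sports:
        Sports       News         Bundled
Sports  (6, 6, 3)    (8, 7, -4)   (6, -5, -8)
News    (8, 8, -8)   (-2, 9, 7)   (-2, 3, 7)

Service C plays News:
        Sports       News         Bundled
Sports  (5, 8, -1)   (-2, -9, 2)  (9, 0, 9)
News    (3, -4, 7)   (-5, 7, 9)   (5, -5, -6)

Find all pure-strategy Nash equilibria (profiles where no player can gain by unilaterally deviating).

none

Service A against (Sports, Sports): payoffs 6, 8 → best response News.
Service A against (Sports, News): payoffs 5, 3 → best response Sports.
Service A against (News, Sports): payoffs 8, -2 → best response Sports.
Service A against (News, News): payoffs -2, -5 → best response Sports.
Service A against (Bundled, Sports): payoffs 6, -2 → best response Sports.
Service A against (Bundled, News): payoffs 9, 5 → best response Sports.
Service B against (Sports, Sports): payoffs 6, 7, -5 → best response News.
Service B against (Sports, News): payoffs 8, -9, 0 → best response Sports.
Service B against (News, Sports): payoffs 8, 9, 3 → best response News.
Service B against (News, News): payoffs -4, 7, -5 → best response News.
Service C against (Sports, Sports): payoffs 3, -1 → best response Sports.
Service C against (Sports, News): payoffs -4, 2 → best response News.
Service C against (Sports, Bundled): payoffs -8, 9 → best response News.
Service C against (News, Sports): payoffs -8, 7 → best response News.
Service C against (News, News): payoffs 7, 9 → best response News.
Service C against (News, Bundled): payoffs 7, -6 → best response Sports.
No profile is a mutual best response for all players.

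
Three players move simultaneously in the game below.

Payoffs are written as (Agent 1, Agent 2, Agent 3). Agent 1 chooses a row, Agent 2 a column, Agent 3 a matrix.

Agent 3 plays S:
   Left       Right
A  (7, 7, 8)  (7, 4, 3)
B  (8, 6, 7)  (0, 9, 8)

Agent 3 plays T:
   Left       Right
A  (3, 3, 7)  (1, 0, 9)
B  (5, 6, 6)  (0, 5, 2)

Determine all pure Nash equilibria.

none

Agent 1 against (Left, S): payoffs 7, 8 → best response B.
Agent 1 against (Left, T): payoffs 3, 5 → best response B.
Agent 1 against (Right, S): payoffs 7, 0 → best response A.
Agent 1 against (Right, T): payoffs 1, 0 → best response A.
Agent 2 against (A, S): payoffs 7, 4 → best response Left.
Agent 2 against (A, T): payoffs 3, 0 → best response Left.
Agent 2 against (B, S): payoffs 6, 9 → best response Right.
Agent 2 against (B, T): payoffs 6, 5 → best response Left.
Agent 3 against (A, Left): payoffs 8, 7 → best response S.
Agent 3 against (A, Right): payoffs 3, 9 → best response T.
Agent 3 against (B, Left): payoffs 7, 6 → best response S.
Agent 3 against (B, Right): payoffs 8, 2 → best response S.
No profile is a mutual best response for all players.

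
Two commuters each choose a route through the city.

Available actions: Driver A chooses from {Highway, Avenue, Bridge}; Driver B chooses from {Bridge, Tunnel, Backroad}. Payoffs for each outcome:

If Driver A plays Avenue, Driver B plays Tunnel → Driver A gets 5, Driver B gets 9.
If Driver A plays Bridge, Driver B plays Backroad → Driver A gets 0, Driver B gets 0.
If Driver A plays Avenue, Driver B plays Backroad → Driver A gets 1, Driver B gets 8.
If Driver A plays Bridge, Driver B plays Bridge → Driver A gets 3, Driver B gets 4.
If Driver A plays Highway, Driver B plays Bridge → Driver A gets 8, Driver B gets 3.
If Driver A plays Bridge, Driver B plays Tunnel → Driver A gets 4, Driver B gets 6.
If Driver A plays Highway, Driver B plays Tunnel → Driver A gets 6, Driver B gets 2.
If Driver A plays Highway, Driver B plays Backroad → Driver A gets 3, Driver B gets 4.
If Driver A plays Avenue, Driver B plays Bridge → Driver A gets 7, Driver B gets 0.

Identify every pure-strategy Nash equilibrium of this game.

Driver A against Bridge: payoffs 8, 7, 3 → best response Highway.
Driver A against Tunnel: payoffs 6, 5, 4 → best response Highway.
Driver A against Backroad: payoffs 3, 1, 0 → best response Highway.
Driver B against Highway: payoffs 3, 2, 4 → best response Backroad.
Driver B against Avenue: payoffs 0, 9, 8 → best response Tunnel.
Driver B against Bridge: payoffs 4, 6, 0 → best response Tunnel.
Mutual best responses: (Highway, Backroad).

(Highway, Backroad)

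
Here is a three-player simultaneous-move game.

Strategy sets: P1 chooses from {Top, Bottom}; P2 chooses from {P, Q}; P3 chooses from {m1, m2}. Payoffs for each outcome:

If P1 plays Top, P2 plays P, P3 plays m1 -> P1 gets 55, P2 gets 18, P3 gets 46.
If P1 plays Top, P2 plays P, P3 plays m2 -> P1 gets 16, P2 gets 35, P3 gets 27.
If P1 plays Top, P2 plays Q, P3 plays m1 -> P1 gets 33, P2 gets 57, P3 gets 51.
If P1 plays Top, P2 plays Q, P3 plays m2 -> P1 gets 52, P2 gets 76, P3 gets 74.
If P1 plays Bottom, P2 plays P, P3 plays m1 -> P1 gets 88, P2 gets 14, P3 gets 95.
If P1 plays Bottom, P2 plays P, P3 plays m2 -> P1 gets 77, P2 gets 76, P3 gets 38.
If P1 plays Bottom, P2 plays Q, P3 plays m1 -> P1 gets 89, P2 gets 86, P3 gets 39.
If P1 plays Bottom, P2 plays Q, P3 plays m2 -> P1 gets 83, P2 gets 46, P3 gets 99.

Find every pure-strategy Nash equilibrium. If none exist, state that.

This game has no pure Nash equilibrium.

(Top, P, m1): P1 can switch to Bottom (55 → 88). Not NE.
(Top, P, m2): P1 can switch to Bottom (16 → 77). Not NE.
(Top, Q, m1): P1 can switch to Bottom (33 → 89). Not NE.
(Top, Q, m2): P1 can switch to Bottom (52 → 83). Not NE.
(Bottom, P, m1): P2 can switch to Q (14 → 86). Not NE.
(Bottom, P, m2): P3 can switch to m1 (38 → 95). Not NE.
(The remaining 2 profiles each have a profitable deviation by the same check.)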